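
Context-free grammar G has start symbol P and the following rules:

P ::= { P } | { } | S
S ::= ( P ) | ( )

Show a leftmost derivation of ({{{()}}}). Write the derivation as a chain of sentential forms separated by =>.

P=>S=>(P)=>({P})=>({{P}})=>({{{P}}})=>({{{S}}})=>({{{()}}})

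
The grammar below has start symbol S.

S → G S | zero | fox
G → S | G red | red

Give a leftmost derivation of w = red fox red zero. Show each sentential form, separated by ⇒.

S ⇒ G S   [S → G S]
G S ⇒ red S   [G → red]
red S ⇒ red G S   [S → G S]
red G S ⇒ red S S   [G → S]
red S S ⇒ red fox S   [S → fox]
red fox S ⇒ red fox G S   [S → G S]
red fox G S ⇒ red fox red S   [G → red]
red fox red S ⇒ red fox red zero   [S → zero]

S ⇒ G S ⇒ red S ⇒ red G S ⇒ red S S ⇒ red fox S ⇒ red fox G S ⇒ red fox red S ⇒ red fox red zero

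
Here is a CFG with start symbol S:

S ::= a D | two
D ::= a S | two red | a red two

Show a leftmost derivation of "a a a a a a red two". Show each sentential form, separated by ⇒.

S ⇒ a D   [S ::= a D]
a D ⇒ a a S   [D ::= a S]
a a S ⇒ a a a D   [S ::= a D]
a a a D ⇒ a a a a S   [D ::= a S]
a a a a S ⇒ a a a a a D   [S ::= a D]
a a a a a D ⇒ a a a a a a red two   [D ::= a red two]

S ⇒ a D ⇒ a a S ⇒ a a a D ⇒ a a a a S ⇒ a a a a a D ⇒ a a a a a a red two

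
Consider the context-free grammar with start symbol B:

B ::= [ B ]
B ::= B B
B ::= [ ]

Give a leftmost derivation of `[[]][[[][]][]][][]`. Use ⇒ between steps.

B ⇒ BB   [B ::= B B]
BB ⇒ BBB   [B ::= B B]
BBB ⇒ BBBB   [B ::= B B]
BBBB ⇒ [B]BBB   [B ::= [ B ]]
[B]BBB ⇒ [[]]BBB   [B ::= [ ]]
[[]]BBB ⇒ [[]][B]BB   [B ::= [ B ]]
[[]][B]BB ⇒ [[]][BB]BB   [B ::= B B]
[[]][BB]BB ⇒ [[]][[B]B]BB   [B ::= [ B ]]
[[]][[B]B]BB ⇒ [[]][[BB]B]BB   [B ::= B B]
[[]][[BB]B]BB ⇒ [[]][[[]B]B]BB   [B ::= [ ]]
[[]][[[]B]B]BB ⇒ [[]][[[][]]B]BB   [B ::= [ ]]
[[]][[[][]]B]BB ⇒ [[]][[[][]][]]BB   [B ::= [ ]]
[[]][[[][]][]]BB ⇒ [[]][[[][]][]][]B   [B ::= [ ]]
[[]][[[][]][]][]B ⇒ [[]][[[][]][]][][]   [B ::= [ ]]

B ⇒ BB ⇒ BBB ⇒ BBBB ⇒ [B]BBB ⇒ [[]]BBB ⇒ [[]][B]BB ⇒ [[]][BB]BB ⇒ [[]][[B]B]BB ⇒ [[]][[BB]B]BB ⇒ [[]][[[]B]B]BB ⇒ [[]][[[][]]B]BB ⇒ [[]][[[][]][]]BB ⇒ [[]][[[][]][]][]B ⇒ [[]][[[][]][]][][]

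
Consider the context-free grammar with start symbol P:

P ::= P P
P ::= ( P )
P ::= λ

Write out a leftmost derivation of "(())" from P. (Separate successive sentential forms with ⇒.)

P ⇒ (P) ⇒ (PP) ⇒ ((P)P) ⇒ (()P) ⇒ (())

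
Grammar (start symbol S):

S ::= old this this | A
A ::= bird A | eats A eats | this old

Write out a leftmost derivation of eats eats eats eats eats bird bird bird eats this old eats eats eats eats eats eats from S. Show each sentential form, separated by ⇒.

S ⇒ A   [S ::= A]
A ⇒ eats A eats   [A ::= eats A eats]
eats A eats ⇒ eats eats A eats eats   [A ::= eats A eats]
eats eats A eats eats ⇒ eats eats eats A eats eats eats   [A ::= eats A eats]
eats eats eats A eats eats eats ⇒ eats eats eats eats A eats eats eats eats   [A ::= eats A eats]
eats eats eats eats A eats eats eats eats ⇒ eats eats eats eats eats A eats eats eats eats eats   [A ::= eats A eats]
eats eats eats eats eats A eats eats eats eats eats ⇒ eats eats eats eats eats bird A eats eats eats eats eats   [A ::= bird A]
eats eats eats eats eats bird A eats eats eats eats eats ⇒ eats eats eats eats eats bird bird A eats eats eats eats eats   [A ::= bird A]
eats eats eats eats eats bird bird A eats eats eats eats eats ⇒ eats eats eats eats eats bird bird bird A eats eats eats eats eats   [A ::= bird A]
eats eats eats eats eats bird bird bird A eats eats eats eats eats ⇒ eats eats eats eats eats bird bird bird eats A eats eats eats eats eats eats   [A ::= eats A eats]
eats eats eats eats eats bird bird bird eats A eats eats eats eats eats eats ⇒ eats eats eats eats eats bird bird bird eats this old eats eats eats eats eats eats   [A ::= this old]

S ⇒ A ⇒ eats A eats ⇒ eats eats A eats eats ⇒ eats eats eats A eats eats eats ⇒ eats eats eats eats A eats eats eats eats ⇒ eats eats eats eats eats A eats eats eats eats eats ⇒ eats eats eats eats eats bird A eats eats eats eats eats ⇒ eats eats eats eats eats bird bird A eats eats eats eats eats ⇒ eats eats eats eats eats bird bird bird A eats eats eats eats eats ⇒ eats eats eats eats eats bird bird bird eats A eats eats eats eats eats eats ⇒ eats eats eats eats eats bird bird bird eats this old eats eats eats eats eats eats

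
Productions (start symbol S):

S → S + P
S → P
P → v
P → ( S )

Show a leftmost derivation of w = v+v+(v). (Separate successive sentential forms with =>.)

S => S+P => S+P+P => P+P+P => v+P+P => v+v+P => v+v+(S) => v+v+(P) => v+v+(v)

S => S+P   [S → S + P]
S+P => S+P+P   [S → S + P]
S+P+P => P+P+P   [S → P]
P+P+P => v+P+P   [P → v]
v+P+P => v+v+P   [P → v]
v+v+P => v+v+(S)   [P → ( S )]
v+v+(S) => v+v+(P)   [S → P]
v+v+(P) => v+v+(v)   [P → v]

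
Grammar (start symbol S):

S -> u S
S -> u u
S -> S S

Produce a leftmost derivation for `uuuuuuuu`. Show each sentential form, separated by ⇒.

S ⇒ SS ⇒ uSS ⇒ uSSS ⇒ uuuSS ⇒ uuuuuS ⇒ uuuuuuS ⇒ uuuuuuuu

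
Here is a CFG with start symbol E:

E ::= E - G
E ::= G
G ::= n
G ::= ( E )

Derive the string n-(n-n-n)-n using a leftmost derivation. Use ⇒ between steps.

E ⇒ E-G   [E ::= E - G]
E-G ⇒ E-G-G   [E ::= E - G]
E-G-G ⇒ G-G-G   [E ::= G]
G-G-G ⇒ n-G-G   [G ::= n]
n-G-G ⇒ n-(E)-G   [G ::= ( E )]
n-(E)-G ⇒ n-(E-G)-G   [E ::= E - G]
n-(E-G)-G ⇒ n-(E-G-G)-G   [E ::= E - G]
n-(E-G-G)-G ⇒ n-(G-G-G)-G   [E ::= G]
n-(G-G-G)-G ⇒ n-(n-G-G)-G   [G ::= n]
n-(n-G-G)-G ⇒ n-(n-n-G)-G   [G ::= n]
n-(n-n-G)-G ⇒ n-(n-n-n)-G   [G ::= n]
n-(n-n-n)-G ⇒ n-(n-n-n)-n   [G ::= n]

E ⇒ E-G ⇒ E-G-G ⇒ G-G-G ⇒ n-G-G ⇒ n-(E)-G ⇒ n-(E-G)-G ⇒ n-(E-G-G)-G ⇒ n-(G-G-G)-G ⇒ n-(n-G-G)-G ⇒ n-(n-n-G)-G ⇒ n-(n-n-n)-G ⇒ n-(n-n-n)-n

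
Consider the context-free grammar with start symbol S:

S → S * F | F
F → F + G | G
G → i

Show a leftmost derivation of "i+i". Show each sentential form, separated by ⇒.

S ⇒ F   [S → F]
F ⇒ F+G   [F → F + G]
F+G ⇒ G+G   [F → G]
G+G ⇒ i+G   [G → i]
i+G ⇒ i+i   [G → i]

S⇒F⇒F+G⇒G+G⇒i+G⇒i+i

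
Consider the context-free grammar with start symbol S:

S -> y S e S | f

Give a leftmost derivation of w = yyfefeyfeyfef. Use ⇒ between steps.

S ⇒ ySeS   [S -> y S e S]
ySeS ⇒ yySeSeS   [S -> y S e S]
yySeSeS ⇒ yyfeSeS   [S -> f]
yyfeSeS ⇒ yyfefeS   [S -> f]
yyfefeS ⇒ yyfefeySeS   [S -> y S e S]
yyfefeySeS ⇒ yyfefeyfeS   [S -> f]
yyfefeyfeS ⇒ yyfefeyfeySeS   [S -> y S e S]
yyfefeyfeySeS ⇒ yyfefeyfeyfeS   [S -> f]
yyfefeyfeyfeS ⇒ yyfefeyfeyfef   [S -> f]

S ⇒ ySeS ⇒ yySeSeS ⇒ yyfeSeS ⇒ yyfefeS ⇒ yyfefeySeS ⇒ yyfefeyfeS ⇒ yyfefeyfeySeS ⇒ yyfefeyfeyfeS ⇒ yyfefeyfeyfef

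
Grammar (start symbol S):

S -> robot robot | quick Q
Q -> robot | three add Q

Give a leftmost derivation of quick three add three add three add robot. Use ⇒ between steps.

S ⇒ quick Q ⇒ quick three add Q ⇒ quick three add three add Q ⇒ quick three add three add three add Q ⇒ quick three add three add three add robot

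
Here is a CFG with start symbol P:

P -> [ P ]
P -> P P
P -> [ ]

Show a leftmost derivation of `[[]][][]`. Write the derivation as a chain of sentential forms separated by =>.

P=>PP=>PPP=>[P]PP=>[[]]PP=>[[]][]P=>[[]][][]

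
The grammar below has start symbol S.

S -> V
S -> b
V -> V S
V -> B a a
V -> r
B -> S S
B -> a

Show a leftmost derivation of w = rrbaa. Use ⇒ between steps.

S ⇒ V ⇒ Baa ⇒ SSaa ⇒ VSaa ⇒ rSaa ⇒ rVaa ⇒ rVSaa ⇒ rrSaa ⇒ rrbaa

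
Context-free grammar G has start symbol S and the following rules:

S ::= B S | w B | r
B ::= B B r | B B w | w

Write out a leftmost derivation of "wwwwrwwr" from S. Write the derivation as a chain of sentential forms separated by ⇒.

S ⇒ BS ⇒ BBwS ⇒ BBrBwS ⇒ BBwBrBwS ⇒ wBwBrBwS ⇒ wwwBrBwS ⇒ wwwwrBwS ⇒ wwwwrwwS ⇒ wwwwrwwr

S ⇒ BS   [S ::= B S]
BS ⇒ BBwS   [B ::= B B w]
BBwS ⇒ BBrBwS   [B ::= B B r]
BBrBwS ⇒ BBwBrBwS   [B ::= B B w]
BBwBrBwS ⇒ wBwBrBwS   [B ::= w]
wBwBrBwS ⇒ wwwBrBwS   [B ::= w]
wwwBrBwS ⇒ wwwwrBwS   [B ::= w]
wwwwrBwS ⇒ wwwwrwwS   [B ::= w]
wwwwrwwS ⇒ wwwwrwwr   [S ::= r]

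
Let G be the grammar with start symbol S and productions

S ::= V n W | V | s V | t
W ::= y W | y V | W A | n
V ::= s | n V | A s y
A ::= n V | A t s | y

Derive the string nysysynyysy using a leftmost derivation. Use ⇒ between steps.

S⇒VnW⇒AsynW⇒nVsynW⇒nAsysynW⇒nysysynW⇒nysysynyV⇒nysysynyAsy⇒nysysynyysy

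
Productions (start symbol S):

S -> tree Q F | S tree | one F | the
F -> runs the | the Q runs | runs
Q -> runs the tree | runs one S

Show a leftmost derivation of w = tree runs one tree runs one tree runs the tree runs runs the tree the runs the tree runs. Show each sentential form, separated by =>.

S => tree Q F => tree runs one S F => tree runs one S tree F => tree runs one tree Q F tree F => tree runs one tree runs one S F tree F => tree runs one tree runs one tree Q F F tree F => tree runs one tree runs one tree runs the tree F F tree F => tree runs one tree runs one tree runs the tree runs F tree F => tree runs one tree runs one tree runs the tree runs runs the tree F => tree runs one tree runs one tree runs the tree runs runs the tree the Q runs => tree runs one tree runs one tree runs the tree runs runs the tree the runs the tree runs

S => tree Q F   [S -> tree Q F]
tree Q F => tree runs one S F   [Q -> runs one S]
tree runs one S F => tree runs one S tree F   [S -> S tree]
tree runs one S tree F => tree runs one tree Q F tree F   [S -> tree Q F]
tree runs one tree Q F tree F => tree runs one tree runs one S F tree F   [Q -> runs one S]
tree runs one tree runs one S F tree F => tree runs one tree runs one tree Q F F tree F   [S -> tree Q F]
tree runs one tree runs one tree Q F F tree F => tree runs one tree runs one tree runs the tree F F tree F   [Q -> runs the tree]
tree runs one tree runs one tree runs the tree F F tree F => tree runs one tree runs one tree runs the tree runs F tree F   [F -> runs]
tree runs one tree runs one tree runs the tree runs F tree F => tree runs one tree runs one tree runs the tree runs runs the tree F   [F -> runs the]
tree runs one tree runs one tree runs the tree runs runs the tree F => tree runs one tree runs one tree runs the tree runs runs the tree the Q runs   [F -> the Q runs]
tree runs one tree runs one tree runs the tree runs runs the tree the Q runs => tree runs one tree runs one tree runs the tree runs runs the tree the runs the tree runs   [Q -> runs the tree]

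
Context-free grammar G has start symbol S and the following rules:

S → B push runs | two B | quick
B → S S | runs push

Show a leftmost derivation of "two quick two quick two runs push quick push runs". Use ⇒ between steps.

S ⇒ B push runs ⇒ S S push runs ⇒ two B S push runs ⇒ two S S S push runs ⇒ two quick S S push runs ⇒ two quick two B S push runs ⇒ two quick two S S S push runs ⇒ two quick two quick S S push runs ⇒ two quick two quick two B S push runs ⇒ two quick two quick two runs push S push runs ⇒ two quick two quick two runs push quick push runs

S ⇒ B push runs   [S → B push runs]
B push runs ⇒ S S push runs   [B → S S]
S S push runs ⇒ two B S push runs   [S → two B]
two B S push runs ⇒ two S S S push runs   [B → S S]
two S S S push runs ⇒ two quick S S push runs   [S → quick]
two quick S S push runs ⇒ two quick two B S push runs   [S → two B]
two quick two B S push runs ⇒ two quick two S S S push runs   [B → S S]
two quick two S S S push runs ⇒ two quick two quick S S push runs   [S → quick]
two quick two quick S S push runs ⇒ two quick two quick two B S push runs   [S → two B]
two quick two quick two B S push runs ⇒ two quick two quick two runs push S push runs   [B → runs push]
two quick two quick two runs push S push runs ⇒ two quick two quick two runs push quick push runs   [S → quick]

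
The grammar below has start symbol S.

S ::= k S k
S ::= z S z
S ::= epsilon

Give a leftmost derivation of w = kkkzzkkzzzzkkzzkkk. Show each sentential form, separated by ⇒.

S⇒kSk⇒kkSkk⇒kkkSkkk⇒kkkzSzkkk⇒kkkzzSzzkkk⇒kkkzzkSkzzkkk⇒kkkzzkkSkkzzkkk⇒kkkzzkkzSzkkzzkkk⇒kkkzzkkzzSzzkkzzkkk⇒kkkzzkkzzzzkkzzkkk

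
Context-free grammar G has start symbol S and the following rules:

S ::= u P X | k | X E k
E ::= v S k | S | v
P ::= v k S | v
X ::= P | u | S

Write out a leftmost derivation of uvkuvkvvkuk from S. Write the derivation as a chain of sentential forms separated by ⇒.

S ⇒ uPX ⇒ uvkSX ⇒ uvkuPXX ⇒ uvkuvkSXX ⇒ uvkuvkXEkXX ⇒ uvkuvkPEkXX ⇒ uvkuvkvEkXX ⇒ uvkuvkvvkXX ⇒ uvkuvkvvkuX ⇒ uvkuvkvvkuS ⇒ uvkuvkvvkuk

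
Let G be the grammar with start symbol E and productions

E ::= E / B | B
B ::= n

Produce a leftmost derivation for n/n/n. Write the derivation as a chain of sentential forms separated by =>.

E=>E/B=>E/B/B=>B/B/B=>n/B/B=>n/n/B=>n/n/n

E => E/B   [E ::= E / B]
E/B => E/B/B   [E ::= E / B]
E/B/B => B/B/B   [E ::= B]
B/B/B => n/B/B   [B ::= n]
n/B/B => n/n/B   [B ::= n]
n/n/B => n/n/n   [B ::= n]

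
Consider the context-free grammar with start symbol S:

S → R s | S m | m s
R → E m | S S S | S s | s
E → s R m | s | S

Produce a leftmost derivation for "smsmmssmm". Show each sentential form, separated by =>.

S => Sm => Smm => Rsmm => Sssmm => Smssmm => Smmssmm => Rsmmssmm => Emsmmssmm => smsmmssmm

S => Sm   [S → S m]
Sm => Smm   [S → S m]
Smm => Rsmm   [S → R s]
Rsmm => Sssmm   [R → S s]
Sssmm => Smssmm   [S → S m]
Smssmm => Smmssmm   [S → S m]
Smmssmm => Rsmmssmm   [S → R s]
Rsmmssmm => Emsmmssmm   [R → E m]
Emsmmssmm => smsmmssmm   [E → s]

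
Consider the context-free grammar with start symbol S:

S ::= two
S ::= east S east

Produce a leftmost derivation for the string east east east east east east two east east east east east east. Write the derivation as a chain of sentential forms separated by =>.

S => east S east => east east S east east => east east east S east east east => east east east east S east east east east => east east east east east S east east east east east => east east east east east east S east east east east east east => east east east east east east two east east east east east east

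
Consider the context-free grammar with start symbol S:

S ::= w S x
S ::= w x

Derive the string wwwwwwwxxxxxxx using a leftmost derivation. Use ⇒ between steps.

S ⇒ wSx ⇒ wwSxx ⇒ wwwSxxx ⇒ wwwwSxxxx ⇒ wwwwwSxxxxx ⇒ wwwwwwSxxxxxx ⇒ wwwwwwwxxxxxxx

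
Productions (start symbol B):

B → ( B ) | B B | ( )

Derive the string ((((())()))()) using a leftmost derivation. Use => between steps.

B=>(B)=>(BB)=>((B)B)=>(((B))B)=>(((BB))B)=>((((B)B))B)=>((((())B))B)=>((((())()))B)=>((((())()))())

B => (B)   [B → ( B )]
(B) => (BB)   [B → B B]
(BB) => ((B)B)   [B → ( B )]
((B)B) => (((B))B)   [B → ( B )]
(((B))B) => (((BB))B)   [B → B B]
(((BB))B) => ((((B)B))B)   [B → ( B )]
((((B)B))B) => ((((())B))B)   [B → ( )]
((((())B))B) => ((((())()))B)   [B → ( )]
((((())()))B) => ((((())()))())   [B → ( )]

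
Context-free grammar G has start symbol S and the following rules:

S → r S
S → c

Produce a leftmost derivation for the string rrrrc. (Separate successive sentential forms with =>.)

S => rS => rrS => rrrS => rrrrS => rrrrc

S => rS   [S → r S]
rS => rrS   [S → r S]
rrS => rrrS   [S → r S]
rrrS => rrrrS   [S → r S]
rrrrS => rrrrc   [S → c]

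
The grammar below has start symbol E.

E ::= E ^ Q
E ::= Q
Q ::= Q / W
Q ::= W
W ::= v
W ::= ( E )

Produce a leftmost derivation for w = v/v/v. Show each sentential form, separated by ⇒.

E ⇒ Q   [E ::= Q]
Q ⇒ Q/W   [Q ::= Q / W]
Q/W ⇒ Q/W/W   [Q ::= Q / W]
Q/W/W ⇒ W/W/W   [Q ::= W]
W/W/W ⇒ v/W/W   [W ::= v]
v/W/W ⇒ v/v/W   [W ::= v]
v/v/W ⇒ v/v/v   [W ::= v]

E⇒Q⇒Q/W⇒Q/W/W⇒W/W/W⇒v/W/W⇒v/v/W⇒v/v/v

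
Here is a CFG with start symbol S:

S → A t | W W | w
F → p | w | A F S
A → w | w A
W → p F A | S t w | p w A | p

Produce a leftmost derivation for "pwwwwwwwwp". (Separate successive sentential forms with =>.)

S => WW   [S → W W]
WW => pwAW   [W → p w A]
pwAW => pwwAW   [A → w A]
pwwAW => pwwwAW   [A → w A]
pwwwAW => pwwwwAW   [A → w A]
pwwwwAW => pwwwwwAW   [A → w A]
pwwwwwAW => pwwwwwwAW   [A → w A]
pwwwwwwAW => pwwwwwwwAW   [A → w A]
pwwwwwwwAW => pwwwwwwwwW   [A → w]
pwwwwwwwwW => pwwwwwwwwp   [W → p]

S=>WW=>pwAW=>pwwAW=>pwwwAW=>pwwwwAW=>pwwwwwAW=>pwwwwwwAW=>pwwwwwwwAW=>pwwwwwwwwW=>pwwwwwwwwp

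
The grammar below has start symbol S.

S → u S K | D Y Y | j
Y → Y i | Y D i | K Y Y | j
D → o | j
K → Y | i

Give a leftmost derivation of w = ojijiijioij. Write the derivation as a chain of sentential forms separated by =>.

S => DYY   [S → D Y Y]
DYY => oYY   [D → o]
oYY => oYDiY   [Y → Y D i]
oYDiY => oYDiDiY   [Y → Y D i]
oYDiDiY => oYiDiDiY   [Y → Y i]
oYiDiDiY => oYDiiDiDiY   [Y → Y D i]
oYDiiDiDiY => oYiDiiDiDiY   [Y → Y i]
oYiDiiDiDiY => ojiDiiDiDiY   [Y → j]
ojiDiiDiDiY => ojijiiDiDiY   [D → j]
ojijiiDiDiY => ojijiijiDiY   [D → j]
ojijiijiDiY => ojijiijioiY   [D → o]
ojijiijioiY => ojijiijioij   [Y → j]

S=>DYY=>oYY=>oYDiY=>oYDiDiY=>oYiDiDiY=>oYDiiDiDiY=>oYiDiiDiDiY=>ojiDiiDiDiY=>ojijiiDiDiY=>ojijiijiDiY=>ojijiijioiY=>ojijiijioij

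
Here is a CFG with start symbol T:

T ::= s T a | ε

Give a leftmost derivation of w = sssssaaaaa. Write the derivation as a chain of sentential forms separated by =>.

T => sTa   [T ::= s T a]
sTa => ssTaa   [T ::= s T a]
ssTaa => sssTaaa   [T ::= s T a]
sssTaaa => ssssTaaaa   [T ::= s T a]
ssssTaaaa => sssssTaaaaa   [T ::= s T a]
sssssTaaaaa => sssssaaaaa   [T ::= ε]

T => sTa => ssTaa => sssTaaa => ssssTaaaa => sssssTaaaaa => sssssaaaaa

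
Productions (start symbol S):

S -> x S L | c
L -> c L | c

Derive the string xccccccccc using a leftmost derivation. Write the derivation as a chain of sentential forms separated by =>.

S=>xSL=>xcL=>xccL=>xcccL=>xccccL=>xcccccL=>xccccccL=>xcccccccL=>xccccccccL=>xccccccccc

S => xSL   [S -> x S L]
xSL => xcL   [S -> c]
xcL => xccL   [L -> c L]
xccL => xcccL   [L -> c L]
xcccL => xccccL   [L -> c L]
xccccL => xcccccL   [L -> c L]
xcccccL => xccccccL   [L -> c L]
xccccccL => xcccccccL   [L -> c L]
xcccccccL => xccccccccL   [L -> c L]
xccccccccL => xccccccccc   [L -> c]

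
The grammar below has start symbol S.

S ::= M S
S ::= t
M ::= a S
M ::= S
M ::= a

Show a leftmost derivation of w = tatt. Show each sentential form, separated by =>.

S => MS => SS => MSS => SSS => tSS => tMSS => taSS => tatS => tatt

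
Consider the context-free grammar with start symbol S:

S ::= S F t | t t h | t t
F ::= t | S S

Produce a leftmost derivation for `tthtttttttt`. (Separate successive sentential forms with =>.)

S => SFt   [S ::= S F t]
SFt => SFtFt   [S ::= S F t]
SFtFt => SFtFtFt   [S ::= S F t]
SFtFtFt => SFtFtFtFt   [S ::= S F t]
SFtFtFtFt => tthFtFtFtFt   [S ::= t t h]
tthFtFtFtFt => tthttFtFtFt   [F ::= t]
tthttFtFtFt => tthttttFtFt   [F ::= t]
tthttttFtFt => tthttttttFt   [F ::= t]
tthttttttFt => tthtttttttt   [F ::= t]

S => SFt => SFtFt => SFtFtFt => SFtFtFtFt => tthFtFtFtFt => tthttFtFtFt => tthttttFtFt => tthttttttFt => tthtttttttt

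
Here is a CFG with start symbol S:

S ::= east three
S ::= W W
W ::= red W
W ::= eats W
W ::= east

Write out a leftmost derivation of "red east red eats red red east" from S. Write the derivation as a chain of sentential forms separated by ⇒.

S ⇒ W W ⇒ red W W ⇒ red east W ⇒ red east red W ⇒ red east red eats W ⇒ red east red eats red W ⇒ red east red eats red red W ⇒ red east red eats red red east

S ⇒ W W   [S ::= W W]
W W ⇒ red W W   [W ::= red W]
red W W ⇒ red east W   [W ::= east]
red east W ⇒ red east red W   [W ::= red W]
red east red W ⇒ red east red eats W   [W ::= eats W]
red east red eats W ⇒ red east red eats red W   [W ::= red W]
red east red eats red W ⇒ red east red eats red red W   [W ::= red W]
red east red eats red red W ⇒ red east red eats red red east   [W ::= east]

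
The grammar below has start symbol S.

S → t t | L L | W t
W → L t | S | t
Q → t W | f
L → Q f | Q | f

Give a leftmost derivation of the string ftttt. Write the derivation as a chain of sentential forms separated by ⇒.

S ⇒ LL ⇒ fL ⇒ fQ ⇒ ftW ⇒ ftLt ⇒ ftQt ⇒ fttWt ⇒ ftttt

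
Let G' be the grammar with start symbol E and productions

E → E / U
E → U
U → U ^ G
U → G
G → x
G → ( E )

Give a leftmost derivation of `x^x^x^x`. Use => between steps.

E => U => U^G => U^G^G => U^G^G^G => G^G^G^G => x^G^G^G => x^x^G^G => x^x^x^G => x^x^x^x

E => U   [E → U]
U => U^G   [U → U ^ G]
U^G => U^G^G   [U → U ^ G]
U^G^G => U^G^G^G   [U → U ^ G]
U^G^G^G => G^G^G^G   [U → G]
G^G^G^G => x^G^G^G   [G → x]
x^G^G^G => x^x^G^G   [G → x]
x^x^G^G => x^x^x^G   [G → x]
x^x^x^G => x^x^x^x   [G → x]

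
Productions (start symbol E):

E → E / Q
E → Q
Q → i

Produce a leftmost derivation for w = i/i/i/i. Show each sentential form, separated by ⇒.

E⇒E/Q⇒E/Q/Q⇒E/Q/Q/Q⇒Q/Q/Q/Q⇒i/Q/Q/Q⇒i/i/Q/Q⇒i/i/i/Q⇒i/i/i/i

E ⇒ E/Q   [E → E / Q]
E/Q ⇒ E/Q/Q   [E → E / Q]
E/Q/Q ⇒ E/Q/Q/Q   [E → E / Q]
E/Q/Q/Q ⇒ Q/Q/Q/Q   [E → Q]
Q/Q/Q/Q ⇒ i/Q/Q/Q   [Q → i]
i/Q/Q/Q ⇒ i/i/Q/Q   [Q → i]
i/i/Q/Q ⇒ i/i/i/Q   [Q → i]
i/i/i/Q ⇒ i/i/i/i   [Q → i]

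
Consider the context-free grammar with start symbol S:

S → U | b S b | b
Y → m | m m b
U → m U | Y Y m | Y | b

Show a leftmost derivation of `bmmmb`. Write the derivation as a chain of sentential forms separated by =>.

S=>bSb=>bUb=>bYYmb=>bmYmb=>bmmmb

S => bSb   [S → b S b]
bSb => bUb   [S → U]
bUb => bYYmb   [U → Y Y m]
bYYmb => bmYmb   [Y → m]
bmYmb => bmmmb   [Y → m]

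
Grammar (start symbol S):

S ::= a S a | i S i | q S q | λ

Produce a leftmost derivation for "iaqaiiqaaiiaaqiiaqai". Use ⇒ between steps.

S ⇒ iSi ⇒ iaSai ⇒ iaqSqai ⇒ iaqaSaqai ⇒ iaqaiSiaqai ⇒ iaqaiiSiiaqai ⇒ iaqaiiqSqiiaqai ⇒ iaqaiiqaSaqiiaqai ⇒ iaqaiiqaaSaaqiiaqai ⇒ iaqaiiqaaiSiaaqiiaqai ⇒ iaqaiiqaaiiaaqiiaqai

S ⇒ iSi   [S ::= i S i]
iSi ⇒ iaSai   [S ::= a S a]
iaSai ⇒ iaqSqai   [S ::= q S q]
iaqSqai ⇒ iaqaSaqai   [S ::= a S a]
iaqaSaqai ⇒ iaqaiSiaqai   [S ::= i S i]
iaqaiSiaqai ⇒ iaqaiiSiiaqai   [S ::= i S i]
iaqaiiSiiaqai ⇒ iaqaiiqSqiiaqai   [S ::= q S q]
iaqaiiqSqiiaqai ⇒ iaqaiiqaSaqiiaqai   [S ::= a S a]
iaqaiiqaSaqiiaqai ⇒ iaqaiiqaaSaaqiiaqai   [S ::= a S a]
iaqaiiqaaSaaqiiaqai ⇒ iaqaiiqaaiSiaaqiiaqai   [S ::= i S i]
iaqaiiqaaiSiaaqiiaqai ⇒ iaqaiiqaaiiaaqiiaqai   [S ::= λ]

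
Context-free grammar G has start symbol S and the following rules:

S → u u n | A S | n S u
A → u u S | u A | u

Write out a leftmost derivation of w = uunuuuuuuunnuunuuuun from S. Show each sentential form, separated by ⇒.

S ⇒ AS ⇒ uuSS ⇒ uunSuS ⇒ uunASuS ⇒ uunuASuS ⇒ uunuuSuS ⇒ uunuuASuS ⇒ uunuuuuSSuS ⇒ uunuuuuASSuS ⇒ uunuuuuuSSuS ⇒ uunuuuuuuunSuS ⇒ uunuuuuuuunnSuuS ⇒ uunuuuuuuunnuunuuS ⇒ uunuuuuuuunnuunuuuun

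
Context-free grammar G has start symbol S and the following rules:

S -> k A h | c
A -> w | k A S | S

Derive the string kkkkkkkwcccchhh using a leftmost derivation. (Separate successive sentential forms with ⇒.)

S ⇒ kAh ⇒ kSh ⇒ kkAhh ⇒ kkShh ⇒ kkkAhhh ⇒ kkkkAShhh ⇒ kkkkkASShhh ⇒ kkkkkkASSShhh ⇒ kkkkkkkASSSShhh ⇒ kkkkkkkwSSSShhh ⇒ kkkkkkkwcSSShhh ⇒ kkkkkkkwccSShhh ⇒ kkkkkkkwcccShhh ⇒ kkkkkkkwcccchhh

S ⇒ kAh   [S -> k A h]
kAh ⇒ kSh   [A -> S]
kSh ⇒ kkAhh   [S -> k A h]
kkAhh ⇒ kkShh   [A -> S]
kkShh ⇒ kkkAhhh   [S -> k A h]
kkkAhhh ⇒ kkkkAShhh   [A -> k A S]
kkkkAShhh ⇒ kkkkkASShhh   [A -> k A S]
kkkkkASShhh ⇒ kkkkkkASSShhh   [A -> k A S]
kkkkkkASSShhh ⇒ kkkkkkkASSSShhh   [A -> k A S]
kkkkkkkASSSShhh ⇒ kkkkkkkwSSSShhh   [A -> w]
kkkkkkkwSSSShhh ⇒ kkkkkkkwcSSShhh   [S -> c]
kkkkkkkwcSSShhh ⇒ kkkkkkkwccSShhh   [S -> c]
kkkkkkkwccSShhh ⇒ kkkkkkkwcccShhh   [S -> c]
kkkkkkkwcccShhh ⇒ kkkkkkkwcccchhh   [S -> c]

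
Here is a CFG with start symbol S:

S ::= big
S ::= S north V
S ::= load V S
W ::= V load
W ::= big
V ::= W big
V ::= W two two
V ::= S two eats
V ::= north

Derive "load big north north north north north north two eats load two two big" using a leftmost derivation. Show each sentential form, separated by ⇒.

S ⇒ load V S ⇒ load W two two S ⇒ load V load two two S ⇒ load S two eats load two two S ⇒ load S north V two eats load two two S ⇒ load S north V north V two eats load two two S ⇒ load S north V north V north V two eats load two two S ⇒ load big north V north V north V two eats load two two S ⇒ load big north north north V north V two eats load two two S ⇒ load big north north north north north V two eats load two two S ⇒ load big north north north north north north two eats load two two S ⇒ load big north north north north north north two eats load two two big

S ⇒ load V S   [S ::= load V S]
load V S ⇒ load W two two S   [V ::= W two two]
load W two two S ⇒ load V load two two S   [W ::= V load]
load V load two two S ⇒ load S two eats load two two S   [V ::= S two eats]
load S two eats load two two S ⇒ load S north V two eats load two two S   [S ::= S north V]
load S north V two eats load two two S ⇒ load S north V north V two eats load two two S   [S ::= S north V]
load S north V north V two eats load two two S ⇒ load S north V north V north V two eats load two two S   [S ::= S north V]
load S north V north V north V two eats load two two S ⇒ load big north V north V north V two eats load two two S   [S ::= big]
load big north V north V north V two eats load two two S ⇒ load big north north north V north V two eats load two two S   [V ::= north]
load big north north north V north V two eats load two two S ⇒ load big north north north north north V two eats load two two S   [V ::= north]
load big north north north north north V two eats load two two S ⇒ load big north north north north north north two eats load two two S   [V ::= north]
load big north north north north north north two eats load two two S ⇒ load big north north north north north north two eats load two two big   [S ::= big]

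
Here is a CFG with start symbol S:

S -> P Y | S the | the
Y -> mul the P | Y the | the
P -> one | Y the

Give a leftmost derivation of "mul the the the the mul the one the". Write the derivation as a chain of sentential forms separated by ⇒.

S ⇒ S the ⇒ P Y the ⇒ Y the Y the ⇒ mul the P the Y the ⇒ mul the Y the the Y the ⇒ mul the the the the Y the ⇒ mul the the the the mul the P the ⇒ mul the the the the mul the one the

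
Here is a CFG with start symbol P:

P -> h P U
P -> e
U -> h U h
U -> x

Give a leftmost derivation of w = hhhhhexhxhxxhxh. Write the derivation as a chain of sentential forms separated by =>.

P=>hPU=>hhPUU=>hhhPUUU=>hhhhPUUUU=>hhhhhPUUUUU=>hhhhheUUUUU=>hhhhhexUUUU=>hhhhhexhUhUUU=>hhhhhexhxhUUU=>hhhhhexhxhxUU=>hhhhhexhxhxxU=>hhhhhexhxhxxhUh=>hhhhhexhxhxxhxh

P => hPU   [P -> h P U]
hPU => hhPUU   [P -> h P U]
hhPUU => hhhPUUU   [P -> h P U]
hhhPUUU => hhhhPUUUU   [P -> h P U]
hhhhPUUUU => hhhhhPUUUUU   [P -> h P U]
hhhhhPUUUUU => hhhhheUUUUU   [P -> e]
hhhhheUUUUU => hhhhhexUUUU   [U -> x]
hhhhhexUUUU => hhhhhexhUhUUU   [U -> h U h]
hhhhhexhUhUUU => hhhhhexhxhUUU   [U -> x]
hhhhhexhxhUUU => hhhhhexhxhxUU   [U -> x]
hhhhhexhxhxUU => hhhhhexhxhxxU   [U -> x]
hhhhhexhxhxxU => hhhhhexhxhxxhUh   [U -> h U h]
hhhhhexhxhxxhUh => hhhhhexhxhxxhxh   [U -> x]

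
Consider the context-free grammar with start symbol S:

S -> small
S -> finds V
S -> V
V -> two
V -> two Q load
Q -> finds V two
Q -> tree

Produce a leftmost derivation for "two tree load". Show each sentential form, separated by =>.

S => V   [S -> V]
V => two Q load   [V -> two Q load]
two Q load => two tree load   [Q -> tree]

S => V => two Q load => two tree load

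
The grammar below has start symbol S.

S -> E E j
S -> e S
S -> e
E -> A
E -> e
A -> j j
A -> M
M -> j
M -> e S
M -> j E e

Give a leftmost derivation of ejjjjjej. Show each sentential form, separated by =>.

S => EEj => AEj => MEj => eSEj => eEEjEj => eAEjEj => ejjEjEj => ejjAjEj => ejjjjjEj => ejjjjjej

S => EEj   [S -> E E j]
EEj => AEj   [E -> A]
AEj => MEj   [A -> M]
MEj => eSEj   [M -> e S]
eSEj => eEEjEj   [S -> E E j]
eEEjEj => eAEjEj   [E -> A]
eAEjEj => ejjEjEj   [A -> j j]
ejjEjEj => ejjAjEj   [E -> A]
ejjAjEj => ejjjjjEj   [A -> j j]
ejjjjjEj => ejjjjjej   [E -> e]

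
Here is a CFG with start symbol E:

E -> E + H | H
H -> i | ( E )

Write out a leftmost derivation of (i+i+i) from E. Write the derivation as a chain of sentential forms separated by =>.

E => H => (E) => (E+H) => (E+H+H) => (H+H+H) => (i+H+H) => (i+i+H) => (i+i+i)

E => H   [E -> H]
H => (E)   [H -> ( E )]
(E) => (E+H)   [E -> E + H]
(E+H) => (E+H+H)   [E -> E + H]
(E+H+H) => (H+H+H)   [E -> H]
(H+H+H) => (i+H+H)   [H -> i]
(i+H+H) => (i+i+H)   [H -> i]
(i+i+H) => (i+i+i)   [H -> i]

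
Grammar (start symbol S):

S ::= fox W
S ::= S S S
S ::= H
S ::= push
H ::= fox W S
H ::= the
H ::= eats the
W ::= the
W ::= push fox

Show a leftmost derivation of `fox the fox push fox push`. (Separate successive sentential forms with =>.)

S => S S S => fox W S S => fox the S S => fox the fox W S => fox the fox push fox S => fox the fox push fox push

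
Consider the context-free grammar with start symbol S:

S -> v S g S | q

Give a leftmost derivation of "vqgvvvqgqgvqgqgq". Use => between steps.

S => vSgS => vqgS => vqgvSgS => vqgvvSgSgS => vqgvvvSgSgSgS => vqgvvvqgSgSgS => vqgvvvqgqgSgS => vqgvvvqgqgvSgSgS => vqgvvvqgqgvqgSgS => vqgvvvqgqgvqgqgS => vqgvvvqgqgvqgqgq

S => vSgS   [S -> v S g S]
vSgS => vqgS   [S -> q]
vqgS => vqgvSgS   [S -> v S g S]
vqgvSgS => vqgvvSgSgS   [S -> v S g S]
vqgvvSgSgS => vqgvvvSgSgSgS   [S -> v S g S]
vqgvvvSgSgSgS => vqgvvvqgSgSgS   [S -> q]
vqgvvvqgSgSgS => vqgvvvqgqgSgS   [S -> q]
vqgvvvqgqgSgS => vqgvvvqgqgvSgSgS   [S -> v S g S]
vqgvvvqgqgvSgSgS => vqgvvvqgqgvqgSgS   [S -> q]
vqgvvvqgqgvqgSgS => vqgvvvqgqgvqgqgS   [S -> q]
vqgvvvqgqgvqgqgS => vqgvvvqgqgvqgqgq   [S -> q]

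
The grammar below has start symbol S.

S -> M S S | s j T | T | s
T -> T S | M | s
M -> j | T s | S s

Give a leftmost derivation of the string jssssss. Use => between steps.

S => T   [S -> T]
T => M   [T -> M]
M => Ss   [M -> S s]
Ss => MSSs   [S -> M S S]
MSSs => jSSs   [M -> j]
jSSs => jMSSSs   [S -> M S S]
jMSSSs => jTsSSSs   [M -> T s]
jTsSSSs => jssSSSs   [T -> s]
jssSSSs => jssTSSs   [S -> T]
jssTSSs => jsssSSs   [T -> s]
jsssSSs => jssssSs   [S -> s]
jssssSs => jssssss   [S -> s]

S => T => M => Ss => MSSs => jSSs => jMSSSs => jTsSSSs => jssSSSs => jssTSSs => jsssSSs => jssssSs => jssssss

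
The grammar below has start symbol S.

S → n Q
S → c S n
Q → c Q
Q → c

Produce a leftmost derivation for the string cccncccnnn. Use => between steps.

S => cSn   [S → c S n]
cSn => ccSnn   [S → c S n]
ccSnn => cccSnnn   [S → c S n]
cccSnnn => cccnQnnn   [S → n Q]
cccnQnnn => cccncQnnn   [Q → c Q]
cccncQnnn => cccnccQnnn   [Q → c Q]
cccnccQnnn => cccncccnnn   [Q → c]

S=>cSn=>ccSnn=>cccSnnn=>cccnQnnn=>cccncQnnn=>cccnccQnnn=>cccncccnnn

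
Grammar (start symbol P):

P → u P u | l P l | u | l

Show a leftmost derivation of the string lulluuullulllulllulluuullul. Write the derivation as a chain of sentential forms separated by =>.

P => lPl   [P → l P l]
lPl => luPul   [P → u P u]
luPul => lulPlul   [P → l P l]
lulPlul => lullPllul   [P → l P l]
lullPllul => lulluPullul   [P → u P u]
lulluPullul => lulluuPuullul   [P → u P u]
lulluuPuullul => lulluuuPuuullul   [P → u P u]
lulluuuPuuullul => lulluuulPluuullul   [P → l P l]
lulluuulPluuullul => lulluuullPlluuullul   [P → l P l]
lulluuullPlluuullul => lulluuulluPulluuullul   [P → u P u]
lulluuulluPulluuullul => lulluuullulPlulluuullul   [P → l P l]
lulluuullulPlulluuullul => lulluuullullPllulluuullul   [P → l P l]
lulluuullullPllulluuullul => lulluuullulllPlllulluuullul   [P → l P l]
lulluuullulllPlllulluuullul => lulluuullulllulllulluuullul   [P → u]

P=>lPl=>luPul=>lulPlul=>lullPllul=>lulluPullul=>lulluuPuullul=>lulluuuPuuullul=>lulluuulPluuullul=>lulluuullPlluuullul=>lulluuulluPulluuullul=>lulluuullulPlulluuullul=>lulluuullullPllulluuullul=>lulluuullulllPlllulluuullul=>lulluuullulllulllulluuullul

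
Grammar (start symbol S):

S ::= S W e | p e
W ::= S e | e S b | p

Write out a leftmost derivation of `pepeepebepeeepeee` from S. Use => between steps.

S => SWe => peWe => peSee => peSWeee => peSWeWeee => peSWeWeWeee => pepeWeWeWeee => pepeeSbeWeWeee => pepeepebeWeWeee => pepeepebeSeeWeee => pepeepebepeeeWeee => pepeepebepeeepeee

S => SWe   [S ::= S W e]
SWe => peWe   [S ::= p e]
peWe => peSee   [W ::= S e]
peSee => peSWeee   [S ::= S W e]
peSWeee => peSWeWeee   [S ::= S W e]
peSWeWeee => peSWeWeWeee   [S ::= S W e]
peSWeWeWeee => pepeWeWeWeee   [S ::= p e]
pepeWeWeWeee => pepeeSbeWeWeee   [W ::= e S b]
pepeeSbeWeWeee => pepeepebeWeWeee   [S ::= p e]
pepeepebeWeWeee => pepeepebeSeeWeee   [W ::= S e]
pepeepebeSeeWeee => pepeepebepeeeWeee   [S ::= p e]
pepeepebepeeeWeee => pepeepebepeeepeee   [W ::= p]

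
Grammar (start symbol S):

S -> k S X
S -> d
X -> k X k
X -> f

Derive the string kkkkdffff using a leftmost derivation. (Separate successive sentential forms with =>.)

S => kSX => kkSXX => kkkSXXX => kkkkSXXXX => kkkkdXXXX => kkkkdfXXX => kkkkdffXX => kkkkdfffX => kkkkdffff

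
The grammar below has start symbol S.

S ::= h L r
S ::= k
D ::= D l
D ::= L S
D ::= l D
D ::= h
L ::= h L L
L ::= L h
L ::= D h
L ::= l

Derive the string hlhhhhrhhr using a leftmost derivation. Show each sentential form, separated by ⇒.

S ⇒ hLr   [S ::= h L r]
hLr ⇒ hLhr   [L ::= L h]
hLhr ⇒ hDhhr   [L ::= D h]
hDhhr ⇒ hLShhr   [D ::= L S]
hLShhr ⇒ hlShhr   [L ::= l]
hlShhr ⇒ hlhLrhhr   [S ::= h L r]
hlhLrhhr ⇒ hlhLhrhhr   [L ::= L h]
hlhLhrhhr ⇒ hlhDhhrhhr   [L ::= D h]
hlhDhhrhhr ⇒ hlhhhhrhhr   [D ::= h]

S ⇒ hLr ⇒ hLhr ⇒ hDhhr ⇒ hLShhr ⇒ hlShhr ⇒ hlhLrhhr ⇒ hlhLhrhhr ⇒ hlhDhhrhhr ⇒ hlhhhhrhhr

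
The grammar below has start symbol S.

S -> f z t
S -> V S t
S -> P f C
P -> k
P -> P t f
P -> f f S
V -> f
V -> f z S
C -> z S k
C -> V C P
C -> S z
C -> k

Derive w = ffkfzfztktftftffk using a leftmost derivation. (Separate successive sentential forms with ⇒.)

S⇒PfC⇒PtffC⇒PtftffC⇒PtftftffC⇒ffStftftffC⇒ffPfCtftftffC⇒ffkfCtftftffC⇒ffkfzSktftftffC⇒ffkfzfztktftftffC⇒ffkfzfztktftftffk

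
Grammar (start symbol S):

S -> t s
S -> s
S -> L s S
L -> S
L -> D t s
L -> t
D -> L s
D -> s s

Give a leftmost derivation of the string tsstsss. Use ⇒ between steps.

S ⇒ LsS ⇒ SsS ⇒ tssS ⇒ tssLsS ⇒ tssSsS ⇒ tsstssS ⇒ tsstsss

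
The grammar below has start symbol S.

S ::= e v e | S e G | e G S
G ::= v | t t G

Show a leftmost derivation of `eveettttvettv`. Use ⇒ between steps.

S ⇒ SeG ⇒ SeGeG ⇒ eveeGeG ⇒ eveettGeG ⇒ eveettttGeG ⇒ eveettttveG ⇒ eveettttvettG ⇒ eveettttvettv

S ⇒ SeG   [S ::= S e G]
SeG ⇒ SeGeG   [S ::= S e G]
SeGeG ⇒ eveeGeG   [S ::= e v e]
eveeGeG ⇒ eveettGeG   [G ::= t t G]
eveettGeG ⇒ eveettttGeG   [G ::= t t G]
eveettttGeG ⇒ eveettttveG   [G ::= v]
eveettttveG ⇒ eveettttvettG   [G ::= t t G]
eveettttvettG ⇒ eveettttvettv   [G ::= v]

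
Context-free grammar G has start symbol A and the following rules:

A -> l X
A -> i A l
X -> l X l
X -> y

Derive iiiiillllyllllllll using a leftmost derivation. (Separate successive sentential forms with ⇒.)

A ⇒ iAl   [A -> i A l]
iAl ⇒ iiAll   [A -> i A l]
iiAll ⇒ iiiAlll   [A -> i A l]
iiiAlll ⇒ iiiiAllll   [A -> i A l]
iiiiAllll ⇒ iiiiiAlllll   [A -> i A l]
iiiiiAlllll ⇒ iiiiilXlllll   [A -> l X]
iiiiilXlllll ⇒ iiiiillXllllll   [X -> l X l]
iiiiillXllllll ⇒ iiiiilllXlllllll   [X -> l X l]
iiiiilllXlllllll ⇒ iiiiillllXllllllll   [X -> l X l]
iiiiillllXllllllll ⇒ iiiiillllyllllllll   [X -> y]

A ⇒ iAl ⇒ iiAll ⇒ iiiAlll ⇒ iiiiAllll ⇒ iiiiiAlllll ⇒ iiiiilXlllll ⇒ iiiiillXllllll ⇒ iiiiilllXlllllll ⇒ iiiiillllXllllllll ⇒ iiiiillllyllllllll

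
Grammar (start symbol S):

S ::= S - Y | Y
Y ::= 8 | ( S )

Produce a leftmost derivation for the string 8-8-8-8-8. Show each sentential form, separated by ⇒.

S⇒S-Y⇒S-Y-Y⇒S-Y-Y-Y⇒S-Y-Y-Y-Y⇒Y-Y-Y-Y-Y⇒8-Y-Y-Y-Y⇒8-8-Y-Y-Y⇒8-8-8-Y-Y⇒8-8-8-8-Y⇒8-8-8-8-8

S ⇒ S-Y   [S ::= S - Y]
S-Y ⇒ S-Y-Y   [S ::= S - Y]
S-Y-Y ⇒ S-Y-Y-Y   [S ::= S - Y]
S-Y-Y-Y ⇒ S-Y-Y-Y-Y   [S ::= S - Y]
S-Y-Y-Y-Y ⇒ Y-Y-Y-Y-Y   [S ::= Y]
Y-Y-Y-Y-Y ⇒ 8-Y-Y-Y-Y   [Y ::= 8]
8-Y-Y-Y-Y ⇒ 8-8-Y-Y-Y   [Y ::= 8]
8-8-Y-Y-Y ⇒ 8-8-8-Y-Y   [Y ::= 8]
8-8-8-Y-Y ⇒ 8-8-8-8-Y   [Y ::= 8]
8-8-8-8-Y ⇒ 8-8-8-8-8   [Y ::= 8]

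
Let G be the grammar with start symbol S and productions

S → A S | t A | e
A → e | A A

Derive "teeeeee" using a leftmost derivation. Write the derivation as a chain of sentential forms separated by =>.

S=>tA=>tAA=>tAAA=>tAAAA=>tAAAAA=>tAAAAAA=>teAAAAA=>teeAAAA=>teeeAAA=>teeeeAA=>teeeeeA=>teeeeee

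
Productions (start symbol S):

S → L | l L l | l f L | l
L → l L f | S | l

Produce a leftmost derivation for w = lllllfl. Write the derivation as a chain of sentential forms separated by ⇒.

S ⇒ lLl ⇒ llLfl ⇒ llSfl ⇒ lllLlfl ⇒ lllSlfl ⇒ lllllfl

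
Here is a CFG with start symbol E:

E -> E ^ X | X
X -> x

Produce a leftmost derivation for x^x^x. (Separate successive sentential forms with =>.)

E => E^X => E^X^X => X^X^X => x^X^X => x^x^X => x^x^x

E => E^X   [E -> E ^ X]
E^X => E^X^X   [E -> E ^ X]
E^X^X => X^X^X   [E -> X]
X^X^X => x^X^X   [X -> x]
x^X^X => x^x^X   [X -> x]
x^x^X => x^x^x   [X -> x]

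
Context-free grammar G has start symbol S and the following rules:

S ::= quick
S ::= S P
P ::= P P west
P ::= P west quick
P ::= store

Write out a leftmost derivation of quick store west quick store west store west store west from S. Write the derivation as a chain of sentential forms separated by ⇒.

S ⇒ S P ⇒ quick P ⇒ quick P P west ⇒ quick P P west P west ⇒ quick P P west P west P west ⇒ quick P west quick P west P west P west ⇒ quick store west quick P west P west P west ⇒ quick store west quick store west P west P west ⇒ quick store west quick store west store west P west ⇒ quick store west quick store west store west store west

S ⇒ S P   [S ::= S P]
S P ⇒ quick P   [S ::= quick]
quick P ⇒ quick P P west   [P ::= P P west]
quick P P west ⇒ quick P P west P west   [P ::= P P west]
quick P P west P west ⇒ quick P P west P west P west   [P ::= P P west]
quick P P west P west P west ⇒ quick P west quick P west P west P west   [P ::= P west quick]
quick P west quick P west P west P west ⇒ quick store west quick P west P west P west   [P ::= store]
quick store west quick P west P west P west ⇒ quick store west quick store west P west P west   [P ::= store]
quick store west quick store west P west P west ⇒ quick store west quick store west store west P west   [P ::= store]
quick store west quick store west store west P west ⇒ quick store west quick store west store west store west   [P ::= store]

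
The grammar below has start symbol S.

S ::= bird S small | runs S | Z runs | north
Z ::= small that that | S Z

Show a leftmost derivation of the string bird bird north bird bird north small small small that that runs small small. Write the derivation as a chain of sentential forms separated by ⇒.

S ⇒ bird S small   [S ::= bird S small]
bird S small ⇒ bird bird S small small   [S ::= bird S small]
bird bird S small small ⇒ bird bird Z runs small small   [S ::= Z runs]
bird bird Z runs small small ⇒ bird bird S Z runs small small   [Z ::= S Z]
bird bird S Z runs small small ⇒ bird bird north Z runs small small   [S ::= north]
bird bird north Z runs small small ⇒ bird bird north S Z runs small small   [Z ::= S Z]
bird bird north S Z runs small small ⇒ bird bird north bird S small Z runs small small   [S ::= bird S small]
bird bird north bird S small Z runs small small ⇒ bird bird north bird bird S small small Z runs small small   [S ::= bird S small]
bird bird north bird bird S small small Z runs small small ⇒ bird bird north bird bird north small small Z runs small small   [S ::= north]
bird bird north bird bird north small small Z runs small small ⇒ bird bird north bird bird north small small small that that runs small small   [Z ::= small that that]

S ⇒ bird S small ⇒ bird bird S small small ⇒ bird bird Z runs small small ⇒ bird bird S Z runs small small ⇒ bird bird north Z runs small small ⇒ bird bird north S Z runs small small ⇒ bird bird north bird S small Z runs small small ⇒ bird bird north bird bird S small small Z runs small small ⇒ bird bird north bird bird north small small Z runs small small ⇒ bird bird north bird bird north small small small that that runs small small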